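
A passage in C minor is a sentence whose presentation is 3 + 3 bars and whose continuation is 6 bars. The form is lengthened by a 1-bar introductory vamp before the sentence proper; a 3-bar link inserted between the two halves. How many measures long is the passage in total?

Basic sentence: 3 + 3 + 6 = 12 bars.
12 (basic form) + 1 (introduction) + 3 (link) = 16.

16 measures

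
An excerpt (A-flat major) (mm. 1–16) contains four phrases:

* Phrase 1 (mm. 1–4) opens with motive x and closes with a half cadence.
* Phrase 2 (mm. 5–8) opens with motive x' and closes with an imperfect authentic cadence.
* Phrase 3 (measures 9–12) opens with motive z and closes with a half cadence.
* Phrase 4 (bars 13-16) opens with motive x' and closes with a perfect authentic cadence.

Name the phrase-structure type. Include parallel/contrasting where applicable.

contrasting double period

Four phrases in two halves: the first half (mm. 1–8) ends with an imperfect authentic cadence, the second (mm. 9–16) with a perfect authentic cadence — a large antecedent–consequent pair, i.e. a double period.
Phrase 3 begins with different material from phrase 1, making it contrasting.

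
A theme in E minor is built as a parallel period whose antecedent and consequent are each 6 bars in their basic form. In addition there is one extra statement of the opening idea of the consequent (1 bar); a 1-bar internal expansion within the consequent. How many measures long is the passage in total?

Basic parallel period: 6 + 6 = 12 bars.
12 (basic form) + 1 (extra statement) + 1 (internal expansion) = 14.

14 measures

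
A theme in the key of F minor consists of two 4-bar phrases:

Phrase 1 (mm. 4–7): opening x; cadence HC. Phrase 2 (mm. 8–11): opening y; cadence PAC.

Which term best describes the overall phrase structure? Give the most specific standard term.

contrasting period

Phrase 1 ends with a half cadence (weaker) and phrase 2 with a perfect authentic cadence (stronger): antecedent + consequent = a period.
The two phrases open with different material (x / y), so the period is contrasting.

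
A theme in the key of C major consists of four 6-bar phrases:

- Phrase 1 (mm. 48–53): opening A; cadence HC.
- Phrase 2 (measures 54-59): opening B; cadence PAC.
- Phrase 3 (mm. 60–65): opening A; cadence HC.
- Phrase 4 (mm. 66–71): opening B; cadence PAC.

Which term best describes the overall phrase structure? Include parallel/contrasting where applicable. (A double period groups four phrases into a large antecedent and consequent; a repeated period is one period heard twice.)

repeated period

The cadence pattern HC–PAC–HC–PAC is weak–strong twice, and phrases 3–4 restate phrases 1–2: a period heard twice, not a double period (which would end weakly at phrase 2).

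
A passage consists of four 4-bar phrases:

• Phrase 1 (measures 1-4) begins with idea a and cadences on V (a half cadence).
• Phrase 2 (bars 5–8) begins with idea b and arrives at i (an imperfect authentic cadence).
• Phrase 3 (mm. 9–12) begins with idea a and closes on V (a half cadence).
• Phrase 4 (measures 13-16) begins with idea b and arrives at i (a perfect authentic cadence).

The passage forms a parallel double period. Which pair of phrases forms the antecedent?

In a double period the first pair of phrases (ending imperfect authentic cadence) is the large antecedent and the second pair (ending perfect authentic cadence) is the large consequent; the antecedent is phrases 1 and 2.

phrases 1 and 2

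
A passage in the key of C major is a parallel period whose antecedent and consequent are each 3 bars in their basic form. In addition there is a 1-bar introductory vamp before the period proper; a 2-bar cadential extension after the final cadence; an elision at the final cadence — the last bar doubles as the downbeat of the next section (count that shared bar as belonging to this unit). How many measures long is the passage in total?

Basic parallel period: 3 + 3 = 6 bars.
6 (basic form) + 1 (introduction) + 2 (cadential extension) = 9.
The elision shares a bar with the next section but does not change this unit's count.

9 measures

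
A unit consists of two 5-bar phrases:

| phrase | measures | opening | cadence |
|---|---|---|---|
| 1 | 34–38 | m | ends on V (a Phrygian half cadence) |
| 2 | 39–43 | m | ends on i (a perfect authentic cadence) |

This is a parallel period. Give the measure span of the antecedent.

The phrase ending with the weaker cadence (Phrygian half cadence) is the antecedent; the one ending more conclusively (perfect authentic cadence) is the consequent. The antecedent is measures 34–38.

measures 34–38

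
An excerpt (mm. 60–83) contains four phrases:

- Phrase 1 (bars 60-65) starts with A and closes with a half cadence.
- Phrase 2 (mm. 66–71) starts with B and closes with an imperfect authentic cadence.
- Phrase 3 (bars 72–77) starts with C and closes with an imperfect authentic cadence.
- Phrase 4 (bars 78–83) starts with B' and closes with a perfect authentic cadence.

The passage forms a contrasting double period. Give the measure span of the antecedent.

measures 60–71

In a double period the four phrases pair into a large antecedent (phrases 1–2, ending imperfect authentic cadence) and a large consequent (phrases 3–4, ending perfect authentic cadence). The antecedent spans bars 60–71.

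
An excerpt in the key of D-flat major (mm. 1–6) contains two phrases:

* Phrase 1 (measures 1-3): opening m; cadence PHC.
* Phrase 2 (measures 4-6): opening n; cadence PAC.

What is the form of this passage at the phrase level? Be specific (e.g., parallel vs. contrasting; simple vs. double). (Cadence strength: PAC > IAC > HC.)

contrasting period

Phrase 1 ends with a Phrygian half cadence (weaker) and phrase 2 with a perfect authentic cadence (stronger): antecedent + consequent = a period.
The two phrases open with different material (m / n), so the period is contrasting.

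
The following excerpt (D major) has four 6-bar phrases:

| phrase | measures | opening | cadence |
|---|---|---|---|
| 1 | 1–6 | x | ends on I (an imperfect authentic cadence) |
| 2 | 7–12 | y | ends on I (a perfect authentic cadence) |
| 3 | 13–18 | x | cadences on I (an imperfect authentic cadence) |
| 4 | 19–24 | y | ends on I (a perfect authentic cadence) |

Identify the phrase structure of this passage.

repeated period

The cadence pattern IAC–PAC–IAC–PAC is weak–strong twice, and phrases 3–4 restate phrases 1–2: a period heard twice, not a double period (which would end weakly at phrase 2).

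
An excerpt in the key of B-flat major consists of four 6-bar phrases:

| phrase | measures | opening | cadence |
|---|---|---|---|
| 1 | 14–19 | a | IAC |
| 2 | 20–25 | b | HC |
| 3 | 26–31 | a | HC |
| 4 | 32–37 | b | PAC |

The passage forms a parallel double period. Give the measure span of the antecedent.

In a double period the first pair of phrases (ending half cadence) is the large antecedent and the second pair (ending perfect authentic cadence) is the large consequent; the antecedent is measures 14–25.

measures 14–25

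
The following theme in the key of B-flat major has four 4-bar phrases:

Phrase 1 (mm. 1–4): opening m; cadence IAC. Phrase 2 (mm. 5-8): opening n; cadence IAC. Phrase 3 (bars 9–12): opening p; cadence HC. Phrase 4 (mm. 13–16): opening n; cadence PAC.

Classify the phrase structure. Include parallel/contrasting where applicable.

contrasting double period

Four phrases in two halves: the first half (bars 1–8) ends with an imperfect authentic cadence, the second (mm. 9–16) with a perfect authentic cadence — a large antecedent–consequent pair, i.e. a double period.
Phrase 3 begins with different material from phrase 1, making it contrasting.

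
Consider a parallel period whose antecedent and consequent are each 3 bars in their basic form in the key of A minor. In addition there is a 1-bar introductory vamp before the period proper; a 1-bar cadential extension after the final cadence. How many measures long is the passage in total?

Basic parallel period: 3 + 3 = 6 bars.
6 (basic form) + 1 (introduction) + 1 (cadential extension) = 8.

8 measures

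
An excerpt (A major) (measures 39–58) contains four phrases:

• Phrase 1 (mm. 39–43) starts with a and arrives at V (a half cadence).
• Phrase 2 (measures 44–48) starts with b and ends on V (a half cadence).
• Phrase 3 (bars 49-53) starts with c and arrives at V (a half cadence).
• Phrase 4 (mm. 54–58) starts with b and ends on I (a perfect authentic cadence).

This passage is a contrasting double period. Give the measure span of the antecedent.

In a double period the four phrases pair into a large antecedent (phrases 1–2, ending half cadence) and a large consequent (phrases 3–4, ending perfect authentic cadence). The antecedent spans mm. 39–48.

measures 39–48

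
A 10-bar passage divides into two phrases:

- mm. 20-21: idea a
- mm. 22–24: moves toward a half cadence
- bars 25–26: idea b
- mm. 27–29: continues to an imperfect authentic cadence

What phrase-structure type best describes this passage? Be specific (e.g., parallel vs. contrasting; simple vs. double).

contrasting period

Phrase 1 ends with a half cadence (weaker) and phrase 2 with an imperfect authentic cadence (stronger): antecedent + consequent = a period.
The two phrases open with different material (a / b), so the period is contrasting.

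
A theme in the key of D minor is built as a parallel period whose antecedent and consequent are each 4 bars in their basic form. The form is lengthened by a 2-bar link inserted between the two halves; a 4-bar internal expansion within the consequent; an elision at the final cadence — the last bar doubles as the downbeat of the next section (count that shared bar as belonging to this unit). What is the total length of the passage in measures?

14 measures

Basic parallel period: 4 + 4 = 8 bars.
8 (basic form) + 2 (link) + 4 (internal expansion) = 14.
The elision shares a bar with the next section but does not change this unit's count.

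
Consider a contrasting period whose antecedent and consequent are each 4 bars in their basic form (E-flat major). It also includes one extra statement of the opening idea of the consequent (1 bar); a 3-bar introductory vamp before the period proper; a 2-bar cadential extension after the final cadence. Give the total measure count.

Basic contrasting period: 4 + 4 = 8 bars.
8 (basic form) + 1 (extra statement) + 3 (introduction) + 2 (cadential extension) = 14.

14 measures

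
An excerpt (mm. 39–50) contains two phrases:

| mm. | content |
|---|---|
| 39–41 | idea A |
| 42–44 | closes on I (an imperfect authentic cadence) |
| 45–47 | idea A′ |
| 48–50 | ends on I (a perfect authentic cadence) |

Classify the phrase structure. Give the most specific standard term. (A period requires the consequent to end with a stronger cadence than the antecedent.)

parallel period

Phrase 1 ends with an imperfect authentic cadence (weaker) and phrase 2 with a perfect authentic cadence (stronger): antecedent + consequent = a period.
The two phrases open with the same material (A / A′), so the period is parallel.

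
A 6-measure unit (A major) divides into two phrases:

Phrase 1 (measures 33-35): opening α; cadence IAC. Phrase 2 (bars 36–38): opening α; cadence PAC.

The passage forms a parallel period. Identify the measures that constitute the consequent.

The antecedent is the phrase ending with the weaker cadence (imperfect authentic cadence, phrase 1) and the consequent the one ending more conclusively (perfect authentic cadence, phrase 2); the consequent is measures 36–38.

measures 36–38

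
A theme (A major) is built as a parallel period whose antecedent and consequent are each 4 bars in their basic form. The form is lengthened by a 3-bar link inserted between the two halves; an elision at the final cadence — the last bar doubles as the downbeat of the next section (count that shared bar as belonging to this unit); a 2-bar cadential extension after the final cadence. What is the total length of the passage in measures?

13 measures

Basic parallel period: 4 + 4 = 8 bars.
8 (basic form) + 3 (link) + 2 (cadential extension) = 13.
The elision shares a bar with the next section but does not change this unit's count.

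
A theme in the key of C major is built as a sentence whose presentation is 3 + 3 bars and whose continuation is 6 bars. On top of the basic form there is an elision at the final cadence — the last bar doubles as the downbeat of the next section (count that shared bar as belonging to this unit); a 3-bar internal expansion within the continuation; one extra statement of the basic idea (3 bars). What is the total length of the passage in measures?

18 measures

Basic sentence: 3 + 3 + 6 = 12 bars.
12 (basic form) + 3 (internal expansion) + 3 (extra statement) = 18.
The elision shares a bar with the next section but does not change this unit's count.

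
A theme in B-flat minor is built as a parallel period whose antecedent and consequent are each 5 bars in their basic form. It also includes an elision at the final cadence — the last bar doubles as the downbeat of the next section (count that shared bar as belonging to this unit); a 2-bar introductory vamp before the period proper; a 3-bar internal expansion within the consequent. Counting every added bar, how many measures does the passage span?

Basic parallel period: 5 + 5 = 10 bars.
10 (basic form) + 2 (introduction) + 3 (internal expansion) = 15.
The elision shares a bar with the next section but does not change this unit's count.

15 measures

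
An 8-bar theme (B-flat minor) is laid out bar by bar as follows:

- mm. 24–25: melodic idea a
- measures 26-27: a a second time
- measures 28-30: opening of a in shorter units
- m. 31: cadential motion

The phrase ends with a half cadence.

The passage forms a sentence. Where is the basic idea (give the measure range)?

measures 24–25

The presentation of a sentence is the basic idea (mm. 24–25) plus its repetition (mm. 26–27); the basic idea is therefore mm. 24–25.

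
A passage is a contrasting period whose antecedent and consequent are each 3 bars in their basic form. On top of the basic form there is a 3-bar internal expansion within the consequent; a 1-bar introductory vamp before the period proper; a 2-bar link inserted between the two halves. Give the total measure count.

12 measures

Basic contrasting period: 3 + 3 = 6 bars.
6 (basic form) + 3 (internal expansion) + 1 (introduction) + 2 (link) = 12.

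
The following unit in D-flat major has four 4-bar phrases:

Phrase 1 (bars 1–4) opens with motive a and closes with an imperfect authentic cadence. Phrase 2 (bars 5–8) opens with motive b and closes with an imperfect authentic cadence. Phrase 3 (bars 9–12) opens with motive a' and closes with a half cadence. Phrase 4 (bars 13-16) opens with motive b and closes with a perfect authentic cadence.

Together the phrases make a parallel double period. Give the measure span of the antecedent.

measures 1–8

In a double period the first pair of phrases (ending imperfect authentic cadence) is the large antecedent and the second pair (ending perfect authentic cadence) is the large consequent; the antecedent is measures 1–8.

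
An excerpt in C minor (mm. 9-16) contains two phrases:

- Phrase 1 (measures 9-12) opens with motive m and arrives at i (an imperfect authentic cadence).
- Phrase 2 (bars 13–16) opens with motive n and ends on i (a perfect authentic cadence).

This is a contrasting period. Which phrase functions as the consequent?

phrase 2

The phrase ending with the weaker cadence (imperfect authentic cadence) is the antecedent; the one ending more conclusively (perfect authentic cadence) is the consequent. The consequent is phrase 2.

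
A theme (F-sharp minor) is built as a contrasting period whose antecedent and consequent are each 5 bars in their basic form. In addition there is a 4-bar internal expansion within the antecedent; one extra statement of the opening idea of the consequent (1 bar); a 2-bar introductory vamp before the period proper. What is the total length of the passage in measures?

Basic contrasting period: 5 + 5 = 10 bars.
10 (basic form) + 4 (internal expansion) + 1 (extra statement) + 2 (introduction) = 17.

17 measures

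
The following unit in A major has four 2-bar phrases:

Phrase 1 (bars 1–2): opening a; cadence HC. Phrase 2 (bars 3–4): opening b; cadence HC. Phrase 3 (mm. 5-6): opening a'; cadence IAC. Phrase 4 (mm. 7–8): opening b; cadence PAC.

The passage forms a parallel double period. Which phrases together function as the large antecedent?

In a double period the first pair of phrases (ending half cadence) is the large antecedent and the second pair (ending perfect authentic cadence) is the large consequent; the antecedent is phrases 1 and 2.

phrases 1 and 2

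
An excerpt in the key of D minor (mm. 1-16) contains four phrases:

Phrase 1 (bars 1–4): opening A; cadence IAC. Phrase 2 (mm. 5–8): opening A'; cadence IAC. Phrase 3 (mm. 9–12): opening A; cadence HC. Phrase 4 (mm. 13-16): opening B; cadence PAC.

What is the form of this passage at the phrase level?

parallel double period

Four phrases in two halves: the first half (mm. 1–8) ends with an imperfect authentic cadence, the second (mm. 9–16) with a perfect authentic cadence — a large antecedent–consequent pair, i.e. a double period.
Phrase 3 begins with the same material as phrase 1, making it parallel.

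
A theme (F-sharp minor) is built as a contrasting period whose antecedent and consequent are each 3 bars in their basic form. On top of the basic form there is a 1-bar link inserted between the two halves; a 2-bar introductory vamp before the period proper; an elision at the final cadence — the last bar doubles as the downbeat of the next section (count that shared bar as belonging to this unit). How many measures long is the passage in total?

Basic contrasting period: 3 + 3 = 6 bars.
6 (basic form) + 1 (link) + 2 (introduction) = 9.
The elision shares a bar with the next section but does not change this unit's count.

9 measures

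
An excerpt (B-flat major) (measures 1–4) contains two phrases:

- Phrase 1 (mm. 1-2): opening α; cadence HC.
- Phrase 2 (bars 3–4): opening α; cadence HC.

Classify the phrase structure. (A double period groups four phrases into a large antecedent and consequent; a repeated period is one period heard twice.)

Both phrases have the same opening (α) and the same cadence (half cadence): the second is a restatement, not a consequent, so this is a repeated phrase rather than a period.

repeated phrase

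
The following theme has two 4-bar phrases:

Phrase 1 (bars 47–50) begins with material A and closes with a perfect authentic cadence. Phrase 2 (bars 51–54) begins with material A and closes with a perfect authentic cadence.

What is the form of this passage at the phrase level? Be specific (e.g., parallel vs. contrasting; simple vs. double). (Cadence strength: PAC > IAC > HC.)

repeated phrase

Both phrases have the same opening (A) and the same cadence (perfect authentic cadence): the second is a restatement, not a consequent, so this is a repeated phrase rather than a period.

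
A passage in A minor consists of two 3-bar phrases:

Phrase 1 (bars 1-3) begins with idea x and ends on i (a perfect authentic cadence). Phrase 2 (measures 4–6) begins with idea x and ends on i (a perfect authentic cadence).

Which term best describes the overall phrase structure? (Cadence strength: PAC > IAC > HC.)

repeated phrase

Both phrases have the same opening (x) and the same cadence (perfect authentic cadence): the second is a restatement, not a consequent, so this is a repeated phrase rather than a period.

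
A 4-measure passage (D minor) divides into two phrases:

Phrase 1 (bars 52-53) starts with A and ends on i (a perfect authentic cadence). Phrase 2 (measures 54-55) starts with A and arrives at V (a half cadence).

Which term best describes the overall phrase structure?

The second phrase closes with a half cadence, which is not stronger than the first phrase's perfect authentic cadence; without a weak→strong cadential pair there is no antecedent–consequent relationship, so this is a phrase group rather than a period.

phrase group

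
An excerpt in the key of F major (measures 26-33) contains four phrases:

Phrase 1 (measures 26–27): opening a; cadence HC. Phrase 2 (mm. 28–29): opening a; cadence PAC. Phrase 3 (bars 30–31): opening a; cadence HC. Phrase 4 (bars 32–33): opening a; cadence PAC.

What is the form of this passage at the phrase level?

repeated period

The cadence pattern HC–PAC–HC–PAC is weak–strong twice, and phrases 3–4 restate phrases 1–2: a period heard twice, not a double period (which would end weakly at phrase 2).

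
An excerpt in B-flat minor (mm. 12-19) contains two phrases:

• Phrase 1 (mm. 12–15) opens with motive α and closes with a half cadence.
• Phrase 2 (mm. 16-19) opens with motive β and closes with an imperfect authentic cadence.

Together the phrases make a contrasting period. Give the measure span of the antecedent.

measures 12–15

The phrase ending with the weaker cadence (half cadence) is the antecedent; the one ending more conclusively (imperfect authentic cadence) is the consequent. The antecedent is measures 12–15.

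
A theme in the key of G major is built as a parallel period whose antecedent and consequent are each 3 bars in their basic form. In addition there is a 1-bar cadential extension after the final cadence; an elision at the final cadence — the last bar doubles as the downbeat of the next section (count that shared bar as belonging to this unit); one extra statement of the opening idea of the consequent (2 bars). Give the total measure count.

Basic parallel period: 3 + 3 = 6 bars.
6 (basic form) + 1 (cadential extension) + 2 (extra statement) = 9.
The elision shares a bar with the next section but does not change this unit's count.

9 measures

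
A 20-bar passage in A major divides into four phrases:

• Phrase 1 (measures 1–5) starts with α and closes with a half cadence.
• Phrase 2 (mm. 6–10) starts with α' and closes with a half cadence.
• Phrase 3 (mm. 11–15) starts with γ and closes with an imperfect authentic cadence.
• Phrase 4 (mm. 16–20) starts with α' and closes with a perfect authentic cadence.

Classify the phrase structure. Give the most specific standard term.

Four phrases in two halves: the first half (mm. 1–10) ends with a half cadence, the second (mm. 11-20) with a perfect authentic cadence — a large antecedent–consequent pair, i.e. a double period.
Phrase 3 begins with different material from phrase 1, making it contrasting.

contrasting double period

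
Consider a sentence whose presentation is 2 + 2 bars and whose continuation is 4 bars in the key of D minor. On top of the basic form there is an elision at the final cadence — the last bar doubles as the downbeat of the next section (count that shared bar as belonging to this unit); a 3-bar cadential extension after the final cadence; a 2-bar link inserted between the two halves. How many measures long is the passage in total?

Basic sentence: 2 + 2 + 4 = 8 bars.
8 (basic form) + 3 (cadential extension) + 2 (link) = 13.
The elision shares a bar with the next section but does not change this unit's count.

13 measures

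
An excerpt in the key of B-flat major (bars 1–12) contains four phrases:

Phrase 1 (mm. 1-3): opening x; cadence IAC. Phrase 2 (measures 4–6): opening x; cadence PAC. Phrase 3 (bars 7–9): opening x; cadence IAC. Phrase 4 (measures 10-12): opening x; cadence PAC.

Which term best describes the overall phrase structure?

repeated period

The cadence pattern IAC–PAC–IAC–PAC is weak–strong twice, and phrases 3–4 restate phrases 1–2: a period heard twice, not a double period (which would end weakly at phrase 2).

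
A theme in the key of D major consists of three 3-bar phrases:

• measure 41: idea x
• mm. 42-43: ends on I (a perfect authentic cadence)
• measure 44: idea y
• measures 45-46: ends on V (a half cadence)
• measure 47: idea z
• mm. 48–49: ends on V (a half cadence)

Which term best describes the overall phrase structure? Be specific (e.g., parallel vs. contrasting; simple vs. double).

phrase group

The final phrase closes with a half cadence, which is not stronger than the preceding half cadence; the 3 phrases lack an overall antecedent–consequent design and so form a phrase group.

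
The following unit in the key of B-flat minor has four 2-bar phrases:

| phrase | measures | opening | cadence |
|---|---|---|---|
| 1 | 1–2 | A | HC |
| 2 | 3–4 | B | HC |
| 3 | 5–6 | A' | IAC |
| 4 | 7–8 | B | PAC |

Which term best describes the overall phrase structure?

Four phrases in two halves: the first half (mm. 1-4) ends with a half cadence, the second (mm. 5–8) with a perfect authentic cadence — a large antecedent–consequent pair, i.e. a double period.
Phrase 3 begins with the same material as phrase 1, making it parallel.

parallel double period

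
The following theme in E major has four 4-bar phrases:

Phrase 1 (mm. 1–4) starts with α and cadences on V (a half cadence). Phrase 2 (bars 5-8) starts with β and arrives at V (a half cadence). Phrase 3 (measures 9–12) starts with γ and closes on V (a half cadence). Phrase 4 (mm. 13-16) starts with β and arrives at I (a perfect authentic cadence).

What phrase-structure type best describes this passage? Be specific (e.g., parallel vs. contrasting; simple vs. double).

Four phrases in two halves: the first half (measures 1–8) ends with a half cadence, the second (measures 9–16) with a perfect authentic cadence — a large antecedent–consequent pair, i.e. a double period.
Phrase 3 begins with different material from phrase 1, making it contrasting.

contrasting double period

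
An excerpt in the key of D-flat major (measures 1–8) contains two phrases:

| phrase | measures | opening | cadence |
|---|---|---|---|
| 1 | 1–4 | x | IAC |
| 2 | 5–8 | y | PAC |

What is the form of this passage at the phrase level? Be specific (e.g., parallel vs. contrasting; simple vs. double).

Phrase 1 ends with an imperfect authentic cadence (weaker) and phrase 2 with a perfect authentic cadence (stronger): antecedent + consequent = a period.
The two phrases open with different material (x / y), so the period is contrasting.

contrasting period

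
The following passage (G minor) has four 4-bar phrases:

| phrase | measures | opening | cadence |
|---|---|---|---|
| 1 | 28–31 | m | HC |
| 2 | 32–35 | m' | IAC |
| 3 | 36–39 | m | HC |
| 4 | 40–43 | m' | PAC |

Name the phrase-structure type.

parallel double period

Four phrases in two halves: the first half (bars 28–35) ends with an imperfect authentic cadence, the second (mm. 36–43) with a perfect authentic cadence — a large antecedent–consequent pair, i.e. a double period.
Phrase 3 begins with the same material as phrase 1, making it parallel.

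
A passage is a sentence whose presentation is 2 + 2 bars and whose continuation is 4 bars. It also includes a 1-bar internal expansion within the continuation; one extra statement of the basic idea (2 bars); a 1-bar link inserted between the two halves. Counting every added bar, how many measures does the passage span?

Basic sentence: 2 + 2 + 4 = 8 bars.
8 (basic form) + 1 (internal expansion) + 2 (extra statement) + 1 (link) = 12.

12 measures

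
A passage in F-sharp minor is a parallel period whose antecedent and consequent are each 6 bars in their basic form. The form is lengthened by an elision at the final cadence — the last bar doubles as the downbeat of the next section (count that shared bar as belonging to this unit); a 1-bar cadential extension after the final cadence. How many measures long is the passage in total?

13 measures

Basic parallel period: 6 + 6 = 12 bars.
12 (basic form) + 1 (cadential extension) = 13.
The elision shares a bar with the next section but does not change this unit's count.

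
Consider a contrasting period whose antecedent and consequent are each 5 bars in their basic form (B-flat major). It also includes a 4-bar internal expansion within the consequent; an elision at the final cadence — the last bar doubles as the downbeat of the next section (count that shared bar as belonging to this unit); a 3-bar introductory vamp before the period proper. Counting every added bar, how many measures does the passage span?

Basic contrasting period: 5 + 5 = 10 bars.
10 (basic form) + 4 (internal expansion) + 3 (introduction) = 17.
The elision shares a bar with the next section but does not change this unit's count.

17 measures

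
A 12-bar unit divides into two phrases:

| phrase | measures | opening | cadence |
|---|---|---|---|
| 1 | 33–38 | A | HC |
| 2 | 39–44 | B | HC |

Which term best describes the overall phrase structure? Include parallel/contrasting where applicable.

phrase group

The second phrase closes with a half cadence, which is not stronger than the first phrase's half cadence; without a weak→strong cadential pair there is no antecedent–consequent relationship, so this is a phrase group rather than a period.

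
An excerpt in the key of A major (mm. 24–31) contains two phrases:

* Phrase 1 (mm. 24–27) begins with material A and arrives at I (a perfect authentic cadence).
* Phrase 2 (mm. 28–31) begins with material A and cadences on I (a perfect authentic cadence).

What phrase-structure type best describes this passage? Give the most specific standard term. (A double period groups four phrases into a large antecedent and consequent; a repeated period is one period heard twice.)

Both phrases have the same opening (A) and the same cadence (perfect authentic cadence): the second is a restatement, not a consequent, so this is a repeated phrase rather than a period.

repeated phrase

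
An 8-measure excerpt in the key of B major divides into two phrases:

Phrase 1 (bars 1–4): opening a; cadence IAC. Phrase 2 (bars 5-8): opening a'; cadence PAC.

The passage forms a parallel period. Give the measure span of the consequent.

measures 5–8

The antecedent is the phrase ending with the weaker cadence (imperfect authentic cadence, phrase 1) and the consequent the one ending more conclusively (perfect authentic cadence, phrase 2); the consequent is measures 5-8.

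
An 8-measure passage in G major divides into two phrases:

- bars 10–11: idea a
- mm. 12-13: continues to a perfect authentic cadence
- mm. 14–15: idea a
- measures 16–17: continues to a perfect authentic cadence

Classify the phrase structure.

Both phrases have the same opening (a) and the same cadence (perfect authentic cadence): the second is a restatement, not a consequent, so this is a repeated phrase rather than a period.

repeated phrase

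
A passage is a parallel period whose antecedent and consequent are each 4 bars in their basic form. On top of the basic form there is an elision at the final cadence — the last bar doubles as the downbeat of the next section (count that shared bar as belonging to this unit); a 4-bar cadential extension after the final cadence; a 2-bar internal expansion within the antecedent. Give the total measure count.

14 measures

Basic parallel period: 4 + 4 = 8 bars.
8 (basic form) + 4 (cadential extension) + 2 (internal expansion) = 14.
The elision shares a bar with the next section but does not change this unit's count.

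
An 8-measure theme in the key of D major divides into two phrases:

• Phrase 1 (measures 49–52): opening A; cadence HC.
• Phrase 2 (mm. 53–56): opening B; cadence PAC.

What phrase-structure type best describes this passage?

Phrase 1 ends with a half cadence (weaker) and phrase 2 with a perfect authentic cadence (stronger): antecedent + consequent = a period.
The two phrases open with different material (A / B), so the period is contrasting.

contrasting period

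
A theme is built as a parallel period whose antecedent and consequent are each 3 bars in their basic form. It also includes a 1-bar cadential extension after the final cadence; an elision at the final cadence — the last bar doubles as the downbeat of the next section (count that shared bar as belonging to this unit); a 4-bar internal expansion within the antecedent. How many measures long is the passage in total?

11 measures

Basic parallel period: 3 + 3 = 6 bars.
6 (basic form) + 1 (cadential extension) + 4 (internal expansion) = 11.
The elision shares a bar with the next section but does not change this unit's count.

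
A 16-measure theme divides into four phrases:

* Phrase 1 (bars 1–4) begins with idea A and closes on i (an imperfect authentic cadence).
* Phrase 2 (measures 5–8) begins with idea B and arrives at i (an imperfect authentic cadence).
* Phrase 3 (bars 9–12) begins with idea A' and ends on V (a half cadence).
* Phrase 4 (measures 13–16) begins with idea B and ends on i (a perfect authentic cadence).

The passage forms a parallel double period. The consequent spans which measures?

measures 9–16

In a double period the four phrases pair into a large antecedent (phrases 1–2, ending imperfect authentic cadence) and a large consequent (phrases 3–4, ending perfect authentic cadence). The consequent spans mm. 9-16.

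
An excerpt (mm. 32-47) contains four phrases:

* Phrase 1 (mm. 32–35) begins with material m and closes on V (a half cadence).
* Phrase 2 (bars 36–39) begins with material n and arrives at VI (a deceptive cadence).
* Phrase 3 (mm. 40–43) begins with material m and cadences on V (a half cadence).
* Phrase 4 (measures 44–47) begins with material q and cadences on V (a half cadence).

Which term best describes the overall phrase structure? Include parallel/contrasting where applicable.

Phrase 4 ends with a half cadence, no stronger than phrase 2's deceptive cadence, so the four phrases do not form a double period; nor do phrases 3–4 duplicate 1–2, so it is not a repeated period. With no phrase reaching a conclusive cadence, the passage is a phrase group.

phrase group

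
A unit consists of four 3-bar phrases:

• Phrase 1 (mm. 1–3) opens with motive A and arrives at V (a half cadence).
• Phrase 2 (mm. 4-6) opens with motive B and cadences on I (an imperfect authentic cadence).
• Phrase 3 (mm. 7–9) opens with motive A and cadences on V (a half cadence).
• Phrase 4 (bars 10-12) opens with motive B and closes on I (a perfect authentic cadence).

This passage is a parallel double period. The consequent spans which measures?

measures 7–12

In a double period the four phrases pair into a large antecedent (phrases 1–2, ending imperfect authentic cadence) and a large consequent (phrases 3–4, ending perfect authentic cadence). The consequent spans bars 7–12.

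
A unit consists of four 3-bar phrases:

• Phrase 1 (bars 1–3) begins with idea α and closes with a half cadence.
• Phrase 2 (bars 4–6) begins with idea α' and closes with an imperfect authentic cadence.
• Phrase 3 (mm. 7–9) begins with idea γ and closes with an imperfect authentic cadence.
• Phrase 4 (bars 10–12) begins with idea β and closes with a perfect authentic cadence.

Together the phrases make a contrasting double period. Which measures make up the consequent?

measures 7–12

In a double period the first pair of phrases (ending imperfect authentic cadence) is the large antecedent and the second pair (ending perfect authentic cadence) is the large consequent; the consequent is measures 7–12.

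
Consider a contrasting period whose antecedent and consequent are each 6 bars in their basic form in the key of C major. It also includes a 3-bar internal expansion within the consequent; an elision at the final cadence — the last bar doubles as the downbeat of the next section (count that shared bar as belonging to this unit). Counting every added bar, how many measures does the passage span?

Basic contrasting period: 6 + 6 = 12 bars.
12 (basic form) + 3 (internal expansion) = 15.
The elision shares a bar with the next section but does not change this unit's count.

15 measures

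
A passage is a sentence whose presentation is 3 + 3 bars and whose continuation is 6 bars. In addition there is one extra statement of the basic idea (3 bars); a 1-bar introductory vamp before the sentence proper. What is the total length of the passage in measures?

Basic sentence: 3 + 3 + 6 = 12 bars.
12 (basic form) + 3 (extra statement) + 1 (introduction) = 16.

16 measures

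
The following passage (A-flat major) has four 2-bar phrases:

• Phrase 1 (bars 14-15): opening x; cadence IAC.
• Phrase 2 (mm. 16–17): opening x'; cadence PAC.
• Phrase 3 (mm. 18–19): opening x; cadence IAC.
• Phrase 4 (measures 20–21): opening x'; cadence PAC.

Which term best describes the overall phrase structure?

repeated period

The cadence pattern IAC–PAC–IAC–PAC is weak–strong twice, and phrases 3–4 restate phrases 1–2: a period heard twice, not a double period (which would end weakly at phrase 2).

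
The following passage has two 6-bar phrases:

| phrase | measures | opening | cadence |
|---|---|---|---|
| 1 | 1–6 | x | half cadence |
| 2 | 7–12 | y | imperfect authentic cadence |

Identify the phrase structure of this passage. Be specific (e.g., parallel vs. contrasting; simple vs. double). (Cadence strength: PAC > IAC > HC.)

Phrase 1 ends with a half cadence (weaker) and phrase 2 with an imperfect authentic cadence (stronger): antecedent + consequent = a period.
The two phrases open with different material (x / y), so the period is contrasting.

contrasting period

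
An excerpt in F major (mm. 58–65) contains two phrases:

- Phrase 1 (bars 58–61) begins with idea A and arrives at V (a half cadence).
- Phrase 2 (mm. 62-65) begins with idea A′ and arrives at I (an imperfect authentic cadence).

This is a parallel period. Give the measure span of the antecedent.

The phrase ending with the weaker cadence (half cadence) is the antecedent; the one ending more conclusively (imperfect authentic cadence) is the consequent. The antecedent is measures 58–61.

measures 58–61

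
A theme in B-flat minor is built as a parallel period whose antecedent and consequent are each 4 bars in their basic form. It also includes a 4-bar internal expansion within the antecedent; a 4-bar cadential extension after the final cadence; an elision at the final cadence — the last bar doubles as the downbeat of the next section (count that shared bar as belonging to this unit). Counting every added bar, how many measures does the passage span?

Basic parallel period: 4 + 4 = 8 bars.
8 (basic form) + 4 (internal expansion) + 4 (cadential extension) = 16.
The elision shares a bar with the next section but does not change this unit's count.

16 measures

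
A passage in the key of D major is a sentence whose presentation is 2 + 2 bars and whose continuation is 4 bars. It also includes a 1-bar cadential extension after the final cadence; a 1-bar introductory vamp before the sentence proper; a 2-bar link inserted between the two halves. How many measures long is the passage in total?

12 measures

Basic sentence: 2 + 2 + 4 = 8 bars.
8 (basic form) + 1 (cadential extension) + 1 (introduction) + 2 (link) = 12.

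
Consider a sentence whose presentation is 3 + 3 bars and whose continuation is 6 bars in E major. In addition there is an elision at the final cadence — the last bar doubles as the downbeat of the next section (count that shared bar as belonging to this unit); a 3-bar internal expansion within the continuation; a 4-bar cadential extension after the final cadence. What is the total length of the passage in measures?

Basic sentence: 3 + 3 + 6 = 12 bars.
12 (basic form) + 3 (internal expansion) + 4 (cadential extension) = 19.
The elision shares a bar with the next section but does not change this unit's count.

19 measures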